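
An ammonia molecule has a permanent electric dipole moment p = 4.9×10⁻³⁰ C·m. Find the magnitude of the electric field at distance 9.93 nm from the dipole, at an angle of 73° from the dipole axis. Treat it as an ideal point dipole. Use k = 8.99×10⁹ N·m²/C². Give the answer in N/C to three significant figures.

At angle θ the dipole field magnitude is E = (kp/r³)·√(1 + 3cos²θ).
kp/r³ = (8.99×10⁹)(4.90×10⁻³⁰) / (9.93×10⁻⁹)³ = 4.499×10⁴ N/C.
√(1 + 3cos²73°) = √(1 + 3·0.0855) = √1.2564 ≈ 1.1209.
E ≈ 4.499×10⁴ × 1.121 = 5.043×10⁴ N/C.

E ≈ 5.04×10⁴ N/C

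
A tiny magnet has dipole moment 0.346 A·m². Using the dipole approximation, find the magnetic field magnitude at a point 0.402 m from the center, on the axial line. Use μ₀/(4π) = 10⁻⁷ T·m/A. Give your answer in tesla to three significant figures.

On axis B = (μ₀/4π)·2m/r³.
B = 2·(10⁻⁷)·(0.346) / (0.402)³ = 1.065×10⁻⁶ T.

B ≈ 1.07×10⁻⁶ T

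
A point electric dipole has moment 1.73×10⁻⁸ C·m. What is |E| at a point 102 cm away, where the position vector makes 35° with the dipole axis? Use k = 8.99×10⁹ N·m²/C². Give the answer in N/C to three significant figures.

At angle θ the dipole field magnitude is E = (kp/r³)·√(1 + 3cos²θ).
kp/r³ = (8.99×10⁹)(1.73×10⁻⁸) / (1.02)³ = 146.6 N/C.
√(1 + 3cos²35°) = √(1 + 3·0.6710) = √3.0130 ≈ 1.7358.
E ≈ 146.6 × 1.736 = 254.4 N/C.

E ≈ 254 N/C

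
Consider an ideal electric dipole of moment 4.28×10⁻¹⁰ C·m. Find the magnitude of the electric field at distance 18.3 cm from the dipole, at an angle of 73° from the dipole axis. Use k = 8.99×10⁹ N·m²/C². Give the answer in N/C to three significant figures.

At angle θ the dipole field magnitude is E = (kp/r³)·√(1 + 3cos²θ).
kp/r³ = (8.99×10⁹)(4.28×10⁻¹⁰) / (0.183)³ = 627.8 N/C.
√(1 + 3cos²73°) = √(1 + 3·0.0855) = √1.2564 ≈ 1.1209.
E ≈ 627.8 × 1.121 = 703.8 N/C.

E ≈ 704 N/C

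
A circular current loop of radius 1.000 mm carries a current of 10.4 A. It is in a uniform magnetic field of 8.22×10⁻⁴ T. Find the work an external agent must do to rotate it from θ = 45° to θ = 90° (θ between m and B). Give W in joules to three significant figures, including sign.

Magnetic moment m = IA = Iπa² = (10.4)·π·(0.00100)² = 3.267×10⁻⁵ A·m².
W_ext = ΔU = −mB cosθ₂ + mB cosθ₁ = mB(cosθ₁ − cosθ₂).
W = (3.267×10⁻⁵)(8.22×10⁻⁴)·(cos45° − cos90°) = (2.685×10⁻⁸)·(+0.7071) = 1.899×10⁻⁸ J.

W ≈ 1.90×10⁻⁸ J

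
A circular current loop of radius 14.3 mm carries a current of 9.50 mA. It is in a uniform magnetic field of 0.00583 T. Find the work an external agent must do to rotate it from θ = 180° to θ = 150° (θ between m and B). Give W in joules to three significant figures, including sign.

Magnetic moment m = IA = Iπa² = (0.00950)·π·(0.0143)² = 6.103×10⁻⁶ A·m².
W_ext = ΔU = −mB cosθ₂ + mB cosθ₁ = mB(cosθ₁ − cosθ₂).
W = (6.103×10⁻⁶)(0.00583)·(cos180° − cos150°) = (3.558×10⁻⁸)·(-0.1340) = -4.767×10⁻⁹ J.

W ≈ -4.77×10⁻⁹ J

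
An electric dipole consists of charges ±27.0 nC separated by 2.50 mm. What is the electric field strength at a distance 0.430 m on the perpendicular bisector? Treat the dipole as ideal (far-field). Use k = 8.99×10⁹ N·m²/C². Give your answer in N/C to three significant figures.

Dipole moment p = qd = (2.70×10⁻⁸ C)(0.00250 m) = 6.75×10⁻¹¹ C·m.
In the equatorial plane E = kp/r³.
E = (8.99×10⁹)(6.75×10⁻¹¹) / (0.430)³ = 7.632 N/C.

E ≈ 7.63 N/C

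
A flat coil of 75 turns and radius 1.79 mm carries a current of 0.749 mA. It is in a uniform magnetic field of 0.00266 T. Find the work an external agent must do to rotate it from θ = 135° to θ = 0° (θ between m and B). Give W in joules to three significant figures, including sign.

m = NIA = NIπa² = 75·(7.49×10⁻⁴)·π·(0.00179)² = 5.655×10⁻⁷ A·m².
W_ext = ΔU = −mB cosθ₂ + mB cosθ₁ = mB(cosθ₁ − cosθ₂).
W = (5.655×10⁻⁷)(0.00266)·(cos135° − cos0°) = (1.504×10⁻⁹)·(-1.7071) = -2.568×10⁻⁹ J.

W ≈ -2.57×10⁻⁹ J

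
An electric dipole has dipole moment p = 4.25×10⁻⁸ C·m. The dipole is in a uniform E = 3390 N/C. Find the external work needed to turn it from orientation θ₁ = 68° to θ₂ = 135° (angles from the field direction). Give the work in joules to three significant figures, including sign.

W ≈ 1.56×10⁻⁴ J

W_ext = ΔU = U(θ₂) − U(θ₁) = −pE cosθ₂ − (−pE cosθ₁) = pE(cosθ₁ − cosθ₂).
W = (4.25×10⁻⁸)(3390)·(cos68° − cos135°) = (1.441×10⁻⁴)·(+1.0817) = 1.558×10⁻⁴ J.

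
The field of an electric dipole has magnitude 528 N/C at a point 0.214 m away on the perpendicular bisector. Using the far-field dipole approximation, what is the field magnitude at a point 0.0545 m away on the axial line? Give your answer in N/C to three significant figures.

E ≈ 6.39×10⁴ N/C

Dipole fields scale as 1/r³ in the far field.
The axial field is twice the equatorial field at the same r, so the geometry factor is 2/1.
E₂ = E₁ · (2/1) · (r₁/r₂)³ = 528 · 2 · (0.214/0.0545)³.
(r₁/r₂)³ = (3.927)³ = 60.54.
E₂ ≈ 6.393×10⁴ N/C.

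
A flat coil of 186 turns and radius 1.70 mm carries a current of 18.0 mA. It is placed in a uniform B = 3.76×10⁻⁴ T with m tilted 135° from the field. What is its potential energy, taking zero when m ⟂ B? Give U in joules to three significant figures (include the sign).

m = NIA = NIπa² = 186·(0.0180)·π·(0.00170)² = 3.04×10⁻⁵ A·m².
U = −m·B = −mB cosθ.
U = −(3.04×10⁻⁵)(3.76×10⁻⁴)·cos135° = 8.083×10⁻⁹ J.

U ≈ 8.08×10⁻⁹ J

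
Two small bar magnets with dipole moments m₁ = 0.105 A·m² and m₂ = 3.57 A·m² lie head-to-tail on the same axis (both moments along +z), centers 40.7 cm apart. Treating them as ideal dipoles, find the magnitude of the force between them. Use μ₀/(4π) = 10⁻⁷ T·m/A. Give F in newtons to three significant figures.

On-axis B of dipole 1: B = (μ₀/4π)·2m₁/r³. Force on dipole 2: F = m₂·dB/dr.
dB/dr = −(μ₀/4π)·6m₁/r⁴, so |F| = (μ₀/4π)·6m₁m₂/r⁴.
F = 6(10⁻⁷)(0.105)(3.57)/(0.407)⁴ = 8.197×10⁻⁶ N.

F ≈ 8.20×10⁻⁶ N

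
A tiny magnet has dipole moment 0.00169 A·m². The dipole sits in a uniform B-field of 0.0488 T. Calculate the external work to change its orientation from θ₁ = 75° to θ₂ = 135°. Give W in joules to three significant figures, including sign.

W ≈ 7.97×10⁻⁵ J

W_ext = ΔU = −mB cosθ₂ + mB cosθ₁ = mB(cosθ₁ − cosθ₂).
W = (0.00169)(0.0488)·(cos75° − cos135°) = (8.247×10⁻⁵)·(+0.9659) = 7.966×10⁻⁵ J.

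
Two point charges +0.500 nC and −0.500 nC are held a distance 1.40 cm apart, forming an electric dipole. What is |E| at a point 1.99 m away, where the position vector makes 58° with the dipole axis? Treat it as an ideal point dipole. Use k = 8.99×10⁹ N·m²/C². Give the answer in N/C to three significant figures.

E ≈ 0.0108 N/C

Dipole moment p = qd = (5.00×10⁻¹⁰ C)(0.0140 m) = 7.00×10⁻¹² C·m.
At angle θ the dipole field magnitude is E = (kp/r³)·√(1 + 3cos²θ).
kp/r³ = (8.99×10⁹)(7.00×10⁻¹²) / (1.99)³ = 0.007985 N/C.
√(1 + 3cos²58°) = √(1 + 3·0.2808) = √1.8424 ≈ 1.3574.
E ≈ 0.007985 × 1.357 = 0.01084 N/C.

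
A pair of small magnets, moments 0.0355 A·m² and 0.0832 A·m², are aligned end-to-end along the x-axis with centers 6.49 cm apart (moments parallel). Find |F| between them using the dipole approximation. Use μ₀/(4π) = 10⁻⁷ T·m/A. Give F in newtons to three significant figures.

On-axis B of dipole 1: B = (μ₀/4π)·2m₁/r³. Force on dipole 2: F = m₂·dB/dr.
dB/dr = −(μ₀/4π)·6m₁/r⁴, so |F| = (μ₀/4π)·6m₁m₂/r⁴.
F = 6(10⁻⁷)(0.0355)(0.0832)/(0.0649)⁴ = 9.989×10⁻⁵ N.

F ≈ 9.99×10⁻⁵ N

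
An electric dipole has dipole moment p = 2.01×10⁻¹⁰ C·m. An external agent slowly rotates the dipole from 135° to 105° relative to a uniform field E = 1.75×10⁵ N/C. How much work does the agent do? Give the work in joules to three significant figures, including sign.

W_ext = ΔU = U(θ₂) − U(θ₁) = −pE cosθ₂ − (−pE cosθ₁) = pE(cosθ₁ − cosθ₂).
W = (2.01×10⁻¹⁰)(1.75×10⁵)·(cos135° − cos105°) = (3.518×10⁻⁵)·(-0.4483) = -1.577×10⁻⁵ J.

W ≈ -1.58×10⁻⁵ J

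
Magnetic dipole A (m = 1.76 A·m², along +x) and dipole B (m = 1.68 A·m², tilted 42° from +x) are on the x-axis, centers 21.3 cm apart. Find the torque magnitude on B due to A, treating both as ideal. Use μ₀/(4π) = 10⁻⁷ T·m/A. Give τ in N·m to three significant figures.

τ ≈ 4.09×10⁻⁵ N·m

Dipole B is on the axis of dipole A, so B₁ there is axial: B₁ = (μ₀/4π)·2m₁/r³ along +x.
B₁ = 2(10⁻⁷)(1.76)/(0.213)³ = 3.643×10⁻⁵ T.
τ = m₂ B₁ sinθ.
τ = (1.68)(3.643×10⁻⁵)·sin42° = 4.095×10⁻⁵ N·m.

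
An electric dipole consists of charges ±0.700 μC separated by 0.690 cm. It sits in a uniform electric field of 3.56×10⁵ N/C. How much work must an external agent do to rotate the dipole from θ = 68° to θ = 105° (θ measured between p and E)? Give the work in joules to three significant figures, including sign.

Dipole moment p = qd = (7.00×10⁻⁷ C)(0.00690 m) = 4.83×10⁻⁹ C·m.
W_ext = ΔU = U(θ₂) − U(θ₁) = −pE cosθ₂ − (−pE cosθ₁) = pE(cosθ₁ − cosθ₂).
W = (4.83×10⁻⁹)(3.56×10⁵)·(cos68° − cos105°) = (0.001719)·(+0.6334) = 0.001089 J.

W ≈ 0.00109 J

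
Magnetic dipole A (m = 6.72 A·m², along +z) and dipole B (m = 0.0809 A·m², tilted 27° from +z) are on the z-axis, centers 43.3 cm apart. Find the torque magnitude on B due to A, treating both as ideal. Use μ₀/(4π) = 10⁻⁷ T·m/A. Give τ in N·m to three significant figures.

τ ≈ 6.08×10⁻⁷ N·m

Dipole B is on the axis of dipole A, so B₁ there is axial: B₁ = (μ₀/4π)·2m₁/r³ along +z.
B₁ = 2(10⁻⁷)(6.72)/(0.433)³ = 1.656×10⁻⁵ T.
τ = m₂ B₁ sinθ.
τ = (0.0809)(1.656×10⁻⁵)·sin27° = 6.080×10⁻⁷ N·m.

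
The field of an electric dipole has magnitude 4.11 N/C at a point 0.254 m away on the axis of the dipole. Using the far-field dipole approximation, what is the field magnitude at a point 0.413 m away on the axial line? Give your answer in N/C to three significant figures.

Dipole fields scale as 1/r³ in the far field; the geometry is the same at both points.
E₂ = E₁ · (r₁/r₂)³ = 4.11 · (0.254/0.413)³.
(r₁/r₂)³ = (0.615)³ = 0.2326.
E₂ ≈ 0.9561 N/C.

E ≈ 0.956 N/C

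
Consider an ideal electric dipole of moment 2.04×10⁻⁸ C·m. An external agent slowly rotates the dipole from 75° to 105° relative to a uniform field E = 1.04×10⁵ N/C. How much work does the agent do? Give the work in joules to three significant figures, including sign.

W ≈ 0.00110 J

W_ext = ΔU = U(θ₂) − U(θ₁) = −pE cosθ₂ − (−pE cosθ₁) = pE(cosθ₁ − cosθ₂).
W = (2.04×10⁻⁸)(1.04×10⁵)·(cos75° − cos105°) = (0.002122)·(+0.5176) = 0.001098 J.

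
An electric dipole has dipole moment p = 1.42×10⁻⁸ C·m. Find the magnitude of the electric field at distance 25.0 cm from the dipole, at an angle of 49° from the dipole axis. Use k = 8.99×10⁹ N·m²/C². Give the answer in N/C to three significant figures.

At angle θ the dipole field magnitude is E = (kp/r³)·√(1 + 3cos²θ).
kp/r³ = (8.99×10⁹)(1.42×10⁻⁸) / (0.250)³ = 8170 N/C.
√(1 + 3cos²49°) = √(1 + 3·0.4304) = √2.2912 ≈ 1.5137.
E ≈ 8170 × 1.514 = 1.237×10⁴ N/C.

E ≈ 1.24×10⁴ N/C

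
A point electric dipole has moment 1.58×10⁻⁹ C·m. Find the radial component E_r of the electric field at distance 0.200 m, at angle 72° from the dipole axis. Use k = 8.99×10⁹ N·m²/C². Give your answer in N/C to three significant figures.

E_r ≈ 1100 N/C

For a dipole, E_r = (2kp cosθ)/r³.
kp/r³ = (8.99×10⁹)(1.58×10⁻⁹)/(0.200)³ = 1776 N/C.
E_r = 2·1776·cos72° = 1097 N/C.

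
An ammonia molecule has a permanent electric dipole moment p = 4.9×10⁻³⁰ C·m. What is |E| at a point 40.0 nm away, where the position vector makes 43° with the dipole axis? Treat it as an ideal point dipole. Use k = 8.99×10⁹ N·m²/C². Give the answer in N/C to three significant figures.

E ≈ 1110 N/C

At angle θ the dipole field magnitude is E = (kp/r³)·√(1 + 3cos²θ).
kp/r³ = (8.99×10⁹)(4.90×10⁻³⁰) / (4.00×10⁻⁸)³ = 688.3 N/C.
√(1 + 3cos²43°) = √(1 + 3·0.5349) = √2.6046 ≈ 1.6139.
E ≈ 688.3 × 1.614 = 1111 N/C.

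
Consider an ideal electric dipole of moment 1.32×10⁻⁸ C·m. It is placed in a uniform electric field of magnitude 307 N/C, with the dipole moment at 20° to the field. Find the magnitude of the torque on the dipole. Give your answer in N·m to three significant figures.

τ ≈ 1.39×10⁻⁶ N·m

Torque on an electric dipole: τ = pE sinθ.
τ = (1.32×10⁻⁸)(307)·sin20° = 1.386×10⁻⁶ N·m.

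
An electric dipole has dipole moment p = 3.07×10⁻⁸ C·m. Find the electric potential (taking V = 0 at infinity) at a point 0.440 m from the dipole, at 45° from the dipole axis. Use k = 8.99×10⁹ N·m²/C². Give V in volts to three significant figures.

V ≈ 1010 V

The dipole potential is V = kp cosθ / r².
V = (8.99×10⁹)(3.07×10⁻⁸)·cos45° / (0.440)² = 1008 V.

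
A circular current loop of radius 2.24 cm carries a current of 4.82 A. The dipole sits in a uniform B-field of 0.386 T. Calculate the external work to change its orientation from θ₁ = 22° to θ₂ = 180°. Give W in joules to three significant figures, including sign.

W ≈ 0.00565 J

Magnetic moment m = IA = Iπa² = (4.82)·π·(0.0224)² = 0.007598 A·m².
W_ext = ΔU = −mB cosθ₂ + mB cosθ₁ = mB(cosθ₁ − cosθ₂).
W = (0.007598)(0.386)·(cos22° − cos180°) = (0.002933)·(+1.9272) = 0.005652 J.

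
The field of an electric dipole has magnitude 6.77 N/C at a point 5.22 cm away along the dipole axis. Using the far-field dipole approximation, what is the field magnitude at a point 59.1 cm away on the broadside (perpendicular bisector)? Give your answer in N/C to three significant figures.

E ≈ 0.00233 N/C

Dipole fields scale as 1/r³ in the far field.
The axial field is twice the equatorial field at the same r, so the geometry factor is 1/2.
E₂ = E₁ · (1/2) · (r₁/r₂)³ = 6.77 · 0.5 · (5.22/59.1)³.
(r₁/r₂)³ = (0.08832)³ = 0.000689.
E₂ ≈ 0.002332 N/C.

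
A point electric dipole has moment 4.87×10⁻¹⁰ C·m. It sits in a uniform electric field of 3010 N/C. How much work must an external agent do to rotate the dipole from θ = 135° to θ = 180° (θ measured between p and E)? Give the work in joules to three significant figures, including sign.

W_ext = ΔU = U(θ₂) − U(θ₁) = −pE cosθ₂ − (−pE cosθ₁) = pE(cosθ₁ − cosθ₂).
W = (4.87×10⁻¹⁰)(3010)·(cos135° − cos180°) = (1.466×10⁻⁶)·(+0.2929) = 4.293×10⁻⁷ J.

W ≈ 4.29×10⁻⁷ J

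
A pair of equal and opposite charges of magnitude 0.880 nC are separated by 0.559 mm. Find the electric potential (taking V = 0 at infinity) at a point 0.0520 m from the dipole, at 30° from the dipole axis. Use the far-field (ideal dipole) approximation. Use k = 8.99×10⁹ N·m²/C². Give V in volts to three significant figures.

Dipole moment p = qd = (8.80×10⁻¹⁰ C)(5.59×10⁻⁴ m) = 4.919×10⁻¹³ C·m.
The dipole potential is V = kp cosθ / r².
V = (8.99×10⁹)(4.919×10⁻¹³)·cos30° / (0.0520)² = 1.416 V.

V ≈ 1.42 V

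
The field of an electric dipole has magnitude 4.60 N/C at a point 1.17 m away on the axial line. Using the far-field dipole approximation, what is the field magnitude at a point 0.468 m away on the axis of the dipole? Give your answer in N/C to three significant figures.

Dipole fields scale as 1/r³ in the far field; the geometry is the same at both points.
E₂ = E₁ · (r₁/r₂)³ = 4.60 · (1.17/0.468)³.
(r₁/r₂)³ = (2.5)³ = 15.62.
E₂ ≈ 71.87 N/C.

E ≈ 71.9 N/C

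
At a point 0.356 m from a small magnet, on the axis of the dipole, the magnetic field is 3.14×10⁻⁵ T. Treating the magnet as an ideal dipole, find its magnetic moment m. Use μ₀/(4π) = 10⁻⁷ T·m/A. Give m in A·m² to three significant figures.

On axis B = (μ₀/4π)·2m/r³, so m = Br³·4π/(μ₀·2).
m = (3.14×10⁻⁵)·(0.356)³ / (2·10⁻⁷) = 7.084 A·m².

m ≈ 7.08 A·m²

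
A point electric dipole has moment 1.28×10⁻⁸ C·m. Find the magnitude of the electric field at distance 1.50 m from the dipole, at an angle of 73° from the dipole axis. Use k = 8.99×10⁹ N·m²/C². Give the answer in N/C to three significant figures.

At angle θ the dipole field magnitude is E = (kp/r³)·√(1 + 3cos²θ).
kp/r³ = (8.99×10⁹)(1.28×10⁻⁸) / (1.50)³ = 34.10 N/C.
√(1 + 3cos²73°) = √(1 + 3·0.0855) = √1.2564 ≈ 1.1209.
E ≈ 34.10 × 1.121 = 38.22 N/C.

E ≈ 38.2 N/C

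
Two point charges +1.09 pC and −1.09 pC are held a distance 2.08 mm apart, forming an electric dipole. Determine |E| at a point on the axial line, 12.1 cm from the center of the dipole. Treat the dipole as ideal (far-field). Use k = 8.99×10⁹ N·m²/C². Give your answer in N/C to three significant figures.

E ≈ 0.0230 N/C

Dipole moment p = qd = (1.09×10⁻¹² C)(0.00208 m) = 2.267×10⁻¹⁵ C·m.
On the dipole axis E = 2kp/r³.
E = 2·(8.99×10⁹)(2.267×10⁻¹⁵) / (0.121)³ = 0.02301 N/C.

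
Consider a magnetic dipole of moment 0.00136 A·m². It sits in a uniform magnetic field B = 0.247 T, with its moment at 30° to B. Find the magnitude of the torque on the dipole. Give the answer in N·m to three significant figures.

Torque on a magnetic dipole: τ = mB sinθ.
τ = (0.00136)(0.247)·sin30° = 1.680×10⁻⁴ N·m.

τ ≈ 1.68×10⁻⁴ N·m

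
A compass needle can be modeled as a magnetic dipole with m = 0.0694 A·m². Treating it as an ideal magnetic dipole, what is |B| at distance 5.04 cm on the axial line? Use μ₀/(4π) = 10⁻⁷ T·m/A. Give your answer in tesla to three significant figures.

B ≈ 1.08×10⁻⁴ T

On axis B = (μ₀/4π)·2m/r³.
B = 2·(10⁻⁷)·(0.0694) / (0.0504)³ = 1.084×10⁻⁴ T.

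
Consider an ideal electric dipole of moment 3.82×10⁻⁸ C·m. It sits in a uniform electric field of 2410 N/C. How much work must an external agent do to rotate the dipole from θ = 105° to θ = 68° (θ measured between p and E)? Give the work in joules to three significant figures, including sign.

W ≈ -5.83×10⁻⁵ J

W_ext = ΔU = U(θ₂) − U(θ₁) = −pE cosθ₂ − (−pE cosθ₁) = pE(cosθ₁ − cosθ₂).
W = (3.82×10⁻⁸)(2410)·(cos105° − cos68°) = (9.206×10⁻⁵)·(-0.6334) = -5.831×10⁻⁵ J.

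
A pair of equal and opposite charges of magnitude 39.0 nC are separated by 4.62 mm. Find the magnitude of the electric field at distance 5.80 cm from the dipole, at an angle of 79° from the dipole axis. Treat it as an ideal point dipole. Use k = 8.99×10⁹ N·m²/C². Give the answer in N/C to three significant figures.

Dipole moment p = qd = (3.90×10⁻⁸ C)(0.00462 m) = 1.802×10⁻¹⁰ C·m.
At angle θ the dipole field magnitude is E = (kp/r³)·√(1 + 3cos²θ).
kp/r³ = (8.99×10⁹)(1.802×10⁻¹⁰) / (0.0580)³ = 8303 N/C.
√(1 + 3cos²79°) = √(1 + 3·0.0364) = √1.1092 ≈ 1.0532.
E ≈ 8303 × 1.053 = 8745 N/C.

E ≈ 8740 N/C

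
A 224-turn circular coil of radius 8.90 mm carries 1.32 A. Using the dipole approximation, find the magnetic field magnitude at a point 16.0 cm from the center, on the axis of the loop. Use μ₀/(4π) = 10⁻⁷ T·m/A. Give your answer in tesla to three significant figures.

B ≈ 3.59×10⁻⁶ T

m = NIA = NIπa² = 224·(1.32)·π·(0.00890)² = 0.07358 A·m².
On axis B = (μ₀/4π)·2m/r³.
B = 2·(10⁻⁷)·(0.07358) / (0.160)³ = 3.593×10⁻⁶ T.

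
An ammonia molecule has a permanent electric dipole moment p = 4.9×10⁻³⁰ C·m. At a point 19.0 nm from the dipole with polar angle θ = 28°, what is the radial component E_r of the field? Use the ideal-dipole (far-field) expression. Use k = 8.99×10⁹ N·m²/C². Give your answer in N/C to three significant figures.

E_r ≈ 1.13×10⁴ N/C

For a dipole, E_r = (2kp cosθ)/r³.
kp/r³ = (8.99×10⁹)(4.90×10⁻³⁰)/(1.90×10⁻⁸)³ = 6422 N/C.
E_r = 2·6422·cos28° = 1.134×10⁴ N/C.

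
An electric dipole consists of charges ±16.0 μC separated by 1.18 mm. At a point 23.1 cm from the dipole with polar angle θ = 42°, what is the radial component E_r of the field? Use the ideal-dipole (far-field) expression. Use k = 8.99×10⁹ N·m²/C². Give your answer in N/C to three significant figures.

E_r ≈ 2.05×10⁴ N/C

Dipole moment p = qd = (1.60×10⁻⁵ C)(0.00118 m) = 1.888×10⁻⁸ C·m.
For a dipole, E_r = (2kp cosθ)/r³.
kp/r³ = (8.99×10⁹)(1.888×10⁻⁸)/(0.231)³ = 1.377×10⁴ N/C.
E_r = 2·1.377×10⁴·cos42° = 2.047×10⁴ N/C.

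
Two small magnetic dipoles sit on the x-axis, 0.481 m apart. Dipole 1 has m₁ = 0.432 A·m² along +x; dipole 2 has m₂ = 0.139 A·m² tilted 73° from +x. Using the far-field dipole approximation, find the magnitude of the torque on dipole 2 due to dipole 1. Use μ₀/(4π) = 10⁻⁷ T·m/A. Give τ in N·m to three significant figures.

Dipole B is on the axis of dipole A, so B₁ there is axial: B₁ = (μ₀/4π)·2m₁/r³ along +x.
B₁ = 2(10⁻⁷)(0.432)/(0.481)³ = 7.764×10⁻⁷ T.
τ = m₂ B₁ sinθ.
τ = (0.139)(7.764×10⁻⁷)·sin73° = 1.032×10⁻⁷ N·m.

τ ≈ 1.03×10⁻⁷ N·m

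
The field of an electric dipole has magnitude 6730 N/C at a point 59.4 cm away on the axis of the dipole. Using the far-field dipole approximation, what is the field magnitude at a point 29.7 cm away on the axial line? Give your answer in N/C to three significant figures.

Dipole fields scale as 1/r³ in the far field; the geometry is the same at both points.
E₂ = E₁ · (r₁/r₂)³ = 6730 · (59.4/29.7)³.
(r₁/r₂)³ = (2)³ = 8.
E₂ ≈ 5.384×10⁴ N/C.

E ≈ 5.38×10⁴ N/C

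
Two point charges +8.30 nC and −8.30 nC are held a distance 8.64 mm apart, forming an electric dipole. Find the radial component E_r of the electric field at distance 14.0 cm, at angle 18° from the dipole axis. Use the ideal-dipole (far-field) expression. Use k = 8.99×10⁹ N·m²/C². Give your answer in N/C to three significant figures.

E_r ≈ 447 N/C

Dipole moment p = qd = (8.30×10⁻⁹ C)(0.00864 m) = 7.171×10⁻¹¹ C·m.
For a dipole, E_r = (2kp cosθ)/r³.
kp/r³ = (8.99×10⁹)(7.171×10⁻¹¹)/(0.140)³ = 234.9 N/C.
E_r = 2·234.9·cos18° = 446.9 N/C.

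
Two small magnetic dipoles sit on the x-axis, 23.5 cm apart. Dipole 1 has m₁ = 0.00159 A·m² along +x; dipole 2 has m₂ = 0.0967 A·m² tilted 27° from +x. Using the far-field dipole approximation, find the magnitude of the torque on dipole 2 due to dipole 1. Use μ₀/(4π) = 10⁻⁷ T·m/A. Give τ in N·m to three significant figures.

τ ≈ 1.08×10⁻⁹ N·m

Dipole B is on the axis of dipole A, so B₁ there is axial: B₁ = (μ₀/4π)·2m₁/r³ along +x.
B₁ = 2(10⁻⁷)(0.00159)/(0.235)³ = 2.450×10⁻⁸ T.
τ = m₂ B₁ sinθ.
τ = (0.0967)(2.450×10⁻⁸)·sin27° = 1.076×10⁻⁹ N·m.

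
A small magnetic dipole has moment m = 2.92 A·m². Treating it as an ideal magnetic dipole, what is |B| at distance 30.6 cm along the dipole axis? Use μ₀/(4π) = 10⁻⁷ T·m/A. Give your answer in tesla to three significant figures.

B ≈ 2.04×10⁻⁵ T

On axis B = (μ₀/4π)·2m/r³.
B = 2·(10⁻⁷)·(2.92) / (0.306)³ = 2.038×10⁻⁵ T.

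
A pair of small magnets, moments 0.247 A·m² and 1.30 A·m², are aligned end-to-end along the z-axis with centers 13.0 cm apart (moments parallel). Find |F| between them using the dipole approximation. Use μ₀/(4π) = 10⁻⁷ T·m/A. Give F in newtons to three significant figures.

F ≈ 6.75×10⁻⁴ N

On-axis B of dipole 1: B = (μ₀/4π)·2m₁/r³. Force on dipole 2: F = m₂·dB/dr.
dB/dr = −(μ₀/4π)·6m₁/r⁴, so |F| = (μ₀/4π)·6m₁m₂/r⁴.
F = 6(10⁻⁷)(0.247)(1.30)/(0.130)⁴ = 6.746×10⁻⁴ N.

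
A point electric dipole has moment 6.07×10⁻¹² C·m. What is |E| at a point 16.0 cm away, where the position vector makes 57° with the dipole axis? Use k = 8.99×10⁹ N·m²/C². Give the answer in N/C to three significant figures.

At angle θ the dipole field magnitude is E = (kp/r³)·√(1 + 3cos²θ).
kp/r³ = (8.99×10⁹)(6.07×10⁻¹²) / (0.160)³ = 13.32 N/C.
√(1 + 3cos²57°) = √(1 + 3·0.2966) = √1.8899 ≈ 1.3747.
E ≈ 13.32 × 1.375 = 18.32 N/C.

E ≈ 18.3 N/C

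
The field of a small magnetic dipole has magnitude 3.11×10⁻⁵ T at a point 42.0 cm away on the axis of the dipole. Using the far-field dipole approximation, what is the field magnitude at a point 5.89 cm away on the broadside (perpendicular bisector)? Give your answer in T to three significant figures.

B ≈ 0.00564 T

Dipole fields scale as 1/r³ in the far field.
The axial field is twice the equatorial field at the same r, so the geometry factor is 1/2.
B₂ = B₁ · (1/2) · (r₁/r₂)³ = 3.11×10⁻⁵ · 0.5 · (42.0/5.89)³.
(r₁/r₂)³ = (7.131)³ = 362.6.
B₂ ≈ 0.005638 T.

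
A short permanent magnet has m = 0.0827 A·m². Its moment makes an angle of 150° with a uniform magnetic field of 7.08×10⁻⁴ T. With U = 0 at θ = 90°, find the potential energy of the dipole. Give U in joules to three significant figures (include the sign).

U ≈ 5.07×10⁻⁵ J

U = −m·B = −mB cosθ.
U = −(0.0827)(7.08×10⁻⁴)·cos150° = 5.071×10⁻⁵ J.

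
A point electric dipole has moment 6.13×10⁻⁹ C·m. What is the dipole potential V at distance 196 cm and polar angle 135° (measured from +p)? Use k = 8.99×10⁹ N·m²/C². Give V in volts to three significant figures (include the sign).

V ≈ -10.1 V

The dipole potential is V = kp cosθ / r².
V = (8.99×10⁹)(6.13×10⁻⁹)·cos135° / (1.96)² = -10.14 V.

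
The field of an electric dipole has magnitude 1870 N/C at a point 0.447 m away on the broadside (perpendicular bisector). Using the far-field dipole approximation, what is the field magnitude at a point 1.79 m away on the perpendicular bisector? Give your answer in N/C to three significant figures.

E ≈ 29.1 N/C

Dipole fields scale as 1/r³ in the far field; the geometry is the same at both points.
E₂ = E₁ · (r₁/r₂)³ = 1870 · (0.447/1.79)³.
(r₁/r₂)³ = (0.2497)³ = 0.01557.
E₂ ≈ 29.12 N/C.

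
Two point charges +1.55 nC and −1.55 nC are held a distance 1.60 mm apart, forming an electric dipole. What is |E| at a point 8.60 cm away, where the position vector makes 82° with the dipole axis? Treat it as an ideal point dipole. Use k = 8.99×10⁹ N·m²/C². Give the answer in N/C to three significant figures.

E ≈ 36.1 N/C

Dipole moment p = qd = (1.55×10⁻⁹ C)(0.00160 m) = 2.48×10⁻¹² C·m.
At angle θ the dipole field magnitude is E = (kp/r³)·√(1 + 3cos²θ).
kp/r³ = (8.99×10⁹)(2.48×10⁻¹²) / (0.0860)³ = 35.05 N/C.
√(1 + 3cos²82°) = √(1 + 3·0.0194) = √1.0581 ≈ 1.0286.
E ≈ 35.05 × 1.029 = 36.06 N/C.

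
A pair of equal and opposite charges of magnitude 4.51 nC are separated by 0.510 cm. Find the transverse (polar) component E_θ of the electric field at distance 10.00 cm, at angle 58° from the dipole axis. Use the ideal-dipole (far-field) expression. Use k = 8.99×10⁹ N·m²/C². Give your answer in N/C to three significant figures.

Dipole moment p = qd = (4.51×10⁻⁹ C)(0.00510 m) = 2.30×10⁻¹¹ C·m.
For a dipole, E_θ = (kp sinθ)/r³.
kp/r³ = (8.99×10⁹)(2.30×10⁻¹¹)/(0.100)³ = 206.8 N/C.
E_θ = 206.8·sin58° = 175.4 N/C.

E_θ ≈ 175 N/C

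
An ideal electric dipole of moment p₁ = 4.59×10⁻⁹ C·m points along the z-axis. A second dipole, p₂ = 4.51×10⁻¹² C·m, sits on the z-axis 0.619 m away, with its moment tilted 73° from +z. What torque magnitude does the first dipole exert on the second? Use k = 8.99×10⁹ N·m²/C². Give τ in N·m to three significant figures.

τ ≈ 1.50×10⁻⁹ N·m

The second dipole sits on the axis of the first, so the field there is axial: E₁ = 2kp₁/r³ along +z.
E₁ = 2(8.99×10⁹)(4.59×10⁻⁹)/(0.619)³ = 348.0 N/C.
Torque on the second dipole: τ = p₂ E₁ sinθ.
τ = (4.51×10⁻¹²)(348.0)·sin73° = 1.501×10⁻⁹ N·m.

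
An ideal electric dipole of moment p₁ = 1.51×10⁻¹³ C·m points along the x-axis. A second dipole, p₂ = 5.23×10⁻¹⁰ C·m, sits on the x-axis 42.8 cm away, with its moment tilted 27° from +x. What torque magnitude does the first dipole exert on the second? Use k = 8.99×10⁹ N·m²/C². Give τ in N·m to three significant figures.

τ ≈ 8.22×10⁻¹² N·m

The second dipole sits on the axis of the first, so the field there is axial: E₁ = 2kp₁/r³ along +x.
E₁ = 2(8.99×10⁹)(1.51×10⁻¹³)/(0.428)³ = 0.03463 N/C.
Torque on the second dipole: τ = p₂ E₁ sinθ.
τ = (5.23×10⁻¹⁰)(0.03463)·sin27° = 8.222×10⁻¹² N·m.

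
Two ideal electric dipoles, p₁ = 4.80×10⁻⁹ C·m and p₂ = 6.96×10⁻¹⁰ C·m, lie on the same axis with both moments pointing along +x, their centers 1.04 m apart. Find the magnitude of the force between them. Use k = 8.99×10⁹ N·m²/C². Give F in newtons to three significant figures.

F ≈ 1.54×10⁻⁷ N

On-axis field of dipole 1 at distance r: E = 2kp₁/r³. Force on dipole 2 is F = p₂·dE/dr (gradient along axis).
dE/dr = −6kp₁/r⁴, so |F| = 6kp₁p₂/r⁴ (attractive for aligned moments).
F = 6(8.99×10⁹)(4.80×10⁻⁹)(6.96×10⁻¹⁰)/(1.04)⁴ = 1.540×10⁻⁷ N.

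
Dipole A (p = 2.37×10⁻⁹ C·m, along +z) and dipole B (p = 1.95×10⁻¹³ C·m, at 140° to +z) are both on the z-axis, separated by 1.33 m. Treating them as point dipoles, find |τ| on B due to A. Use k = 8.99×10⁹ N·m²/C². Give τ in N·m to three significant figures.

The second dipole sits on the axis of the first, so the field there is axial: E₁ = 2kp₁/r³ along +z.
E₁ = 2(8.99×10⁹)(2.37×10⁻⁹)/(1.33)³ = 18.11 N/C.
Torque on the second dipole: τ = p₂ E₁ sinθ.
τ = (1.95×10⁻¹³)(18.11)·sin140° = 2.270×10⁻¹² N·m.

τ ≈ 2.27×10⁻¹² N·m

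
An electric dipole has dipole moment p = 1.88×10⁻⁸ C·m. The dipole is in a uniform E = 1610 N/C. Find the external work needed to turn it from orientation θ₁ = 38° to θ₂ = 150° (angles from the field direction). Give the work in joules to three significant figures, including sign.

W ≈ 5.01×10⁻⁵ J

W_ext = ΔU = U(θ₂) − U(θ₁) = −pE cosθ₂ − (−pE cosθ₁) = pE(cosθ₁ − cosθ₂).
W = (1.88×10⁻⁸)(1610)·(cos38° − cos150°) = (3.027×10⁻⁵)·(+1.6540) = 5.006×10⁻⁵ J.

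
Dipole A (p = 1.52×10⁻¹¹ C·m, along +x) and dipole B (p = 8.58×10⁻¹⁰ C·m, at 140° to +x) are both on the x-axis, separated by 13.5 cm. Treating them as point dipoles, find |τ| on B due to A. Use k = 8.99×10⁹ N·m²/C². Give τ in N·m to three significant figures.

The second dipole sits on the axis of the first, so the field there is axial: E₁ = 2kp₁/r³ along +x.
E₁ = 2(8.99×10⁹)(1.52×10⁻¹¹)/(0.135)³ = 111.1 N/C.
Torque on the second dipole: τ = p₂ E₁ sinθ.
τ = (8.58×10⁻¹⁰)(111.1)·sin140° = 6.126×10⁻⁸ N·m.

τ ≈ 6.13×10⁻⁸ N·m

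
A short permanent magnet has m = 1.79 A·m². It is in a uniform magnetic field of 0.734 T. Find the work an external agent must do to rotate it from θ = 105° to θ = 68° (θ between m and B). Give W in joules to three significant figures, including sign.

W ≈ -0.832 J

W_ext = ΔU = −mB cosθ₂ + mB cosθ₁ = mB(cosθ₁ − cosθ₂).
W = (1.79)(0.734)·(cos105° − cos68°) = (1.314)·(-0.6334) = -0.8322 J.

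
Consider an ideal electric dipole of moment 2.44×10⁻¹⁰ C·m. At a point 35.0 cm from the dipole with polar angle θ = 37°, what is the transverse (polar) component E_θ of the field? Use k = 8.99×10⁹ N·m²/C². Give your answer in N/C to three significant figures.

For a dipole, E_θ = (kp sinθ)/r³.
kp/r³ = (8.99×10⁹)(2.44×10⁻¹⁰)/(0.350)³ = 51.16 N/C.
E_θ = 51.16·sin37° = 30.79 N/C.

E_θ ≈ 30.8 N/C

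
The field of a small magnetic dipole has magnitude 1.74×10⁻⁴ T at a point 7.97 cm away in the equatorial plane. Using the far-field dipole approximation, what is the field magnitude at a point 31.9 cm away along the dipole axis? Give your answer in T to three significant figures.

Dipole fields scale as 1/r³ in the far field.
The axial field is twice the equatorial field at the same r, so the geometry factor is 2/1.
B₂ = B₁ · (2/1) · (r₁/r₂)³ = 1.74×10⁻⁴ · 2 · (7.97/31.9)³.
(r₁/r₂)³ = (0.2498)³ = 0.0156.
B₂ ≈ 5.427×10⁻⁶ T.

B ≈ 5.43×10⁻⁶ T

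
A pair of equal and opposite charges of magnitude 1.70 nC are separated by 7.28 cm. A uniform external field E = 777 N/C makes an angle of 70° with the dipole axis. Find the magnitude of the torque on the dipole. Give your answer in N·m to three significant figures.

Dipole moment p = qd = (1.70×10⁻⁹ C)(0.0728 m) = 1.238×10⁻¹⁰ C·m.
Torque on an electric dipole: τ = pE sinθ.
τ = (1.238×10⁻¹⁰)(777)·sin70° = 9.039×10⁻⁸ N·m.

τ ≈ 9.04×10⁻⁸ N·m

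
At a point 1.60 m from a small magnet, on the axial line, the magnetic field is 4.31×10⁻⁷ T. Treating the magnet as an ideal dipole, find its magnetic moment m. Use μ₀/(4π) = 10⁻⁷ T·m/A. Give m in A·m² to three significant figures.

m ≈ 8.83 A·m²

On axis B = (μ₀/4π)·2m/r³, so m = Br³·4π/(μ₀·2).
m = (4.31×10⁻⁷)·(1.60)³ / (2·10⁻⁷) = 8.827 A·m².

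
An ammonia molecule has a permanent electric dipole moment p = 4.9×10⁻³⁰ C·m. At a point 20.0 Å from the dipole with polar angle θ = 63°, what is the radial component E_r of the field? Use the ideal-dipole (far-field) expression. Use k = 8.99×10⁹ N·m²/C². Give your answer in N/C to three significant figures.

For a dipole, E_r = (2kp cosθ)/r³.
kp/r³ = (8.99×10⁹)(4.90×10⁻³⁰)/(2.00×10⁻⁹)³ = 5.506×10⁶ N/C.
E_r = 2·5.506×10⁶·cos63° = 5.000×10⁶ N/C.

E_r ≈ 5.00×10⁶ N/C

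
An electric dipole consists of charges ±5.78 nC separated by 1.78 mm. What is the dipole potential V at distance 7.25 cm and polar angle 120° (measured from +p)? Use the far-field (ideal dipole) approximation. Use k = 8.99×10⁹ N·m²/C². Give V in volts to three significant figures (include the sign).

V ≈ -8.80 V

Dipole moment p = qd = (5.78×10⁻⁹ C)(0.00178 m) = 1.029×10⁻¹¹ C·m.
The dipole potential is V = kp cosθ / r².
V = (8.99×10⁹)(1.029×10⁻¹¹)·cos120° / (0.0725)² = -8.800 V.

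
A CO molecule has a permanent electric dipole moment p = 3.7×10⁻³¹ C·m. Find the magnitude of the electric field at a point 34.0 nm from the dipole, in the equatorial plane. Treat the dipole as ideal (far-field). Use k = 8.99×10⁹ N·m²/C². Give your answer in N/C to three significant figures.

In the equatorial plane E = kp/r³.
E = (8.99×10⁹)(3.70×10⁻³¹) / (3.40×10⁻⁸)³ = 84.63 N/C.

E ≈ 84.6 N/C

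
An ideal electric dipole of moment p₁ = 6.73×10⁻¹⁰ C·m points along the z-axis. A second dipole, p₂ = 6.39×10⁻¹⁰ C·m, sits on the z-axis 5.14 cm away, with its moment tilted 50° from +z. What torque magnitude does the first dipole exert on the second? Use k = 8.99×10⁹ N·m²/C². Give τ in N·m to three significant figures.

The second dipole sits on the axis of the first, so the field there is axial: E₁ = 2kp₁/r³ along +z.
E₁ = 2(8.99×10⁹)(6.73×10⁻¹⁰)/(0.0514)³ = 8.911×10⁴ N/C.
Torque on the second dipole: τ = p₂ E₁ sinθ.
τ = (6.39×10⁻¹⁰)(8.911×10⁴)·sin50° = 4.362×10⁻⁵ N·m.

τ ≈ 4.36×10⁻⁵ N·m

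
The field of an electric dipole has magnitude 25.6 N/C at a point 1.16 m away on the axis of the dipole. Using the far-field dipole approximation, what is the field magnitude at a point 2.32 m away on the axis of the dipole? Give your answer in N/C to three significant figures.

Dipole fields scale as 1/r³ in the far field; the geometry is the same at both points.
E₂ = E₁ · (r₁/r₂)³ = 25.6 · (1.16/2.32)³.
(r₁/r₂)³ = (0.5)³ = 0.125.
E₂ ≈ 3.200 N/C.

E ≈ 3.20 N/C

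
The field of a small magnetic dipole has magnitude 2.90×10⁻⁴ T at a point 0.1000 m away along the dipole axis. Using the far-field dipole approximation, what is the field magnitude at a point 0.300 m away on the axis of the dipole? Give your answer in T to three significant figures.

Dipole fields scale as 1/r³ in the far field; the geometry is the same at both points.
B₂ = B₁ · (r₁/r₂)³ = 2.90×10⁻⁴ · (0.1000/0.300)³.
(r₁/r₂)³ = (0.3333)³ = 0.03704.
B₂ ≈ 1.074×10⁻⁵ T.

B ≈ 1.07×10⁻⁵ T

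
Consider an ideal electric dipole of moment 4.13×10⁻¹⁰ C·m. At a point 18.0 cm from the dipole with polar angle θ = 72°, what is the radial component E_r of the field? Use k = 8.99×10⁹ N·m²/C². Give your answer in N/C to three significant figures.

For a dipole, E_r = (2kp cosθ)/r³.
kp/r³ = (8.99×10⁹)(4.13×10⁻¹⁰)/(0.180)³ = 636.6 N/C.
E_r = 2·636.6·cos72° = 393.5 N/C.

E_r ≈ 393 N/C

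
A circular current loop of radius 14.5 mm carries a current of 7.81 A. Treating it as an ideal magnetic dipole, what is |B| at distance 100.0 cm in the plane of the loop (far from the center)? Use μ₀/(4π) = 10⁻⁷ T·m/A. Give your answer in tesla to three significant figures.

Magnetic moment m = IA = Iπa² = (7.81)·π·(0.0145)² = 0.005159 A·m².
In the equatorial plane B = (μ₀/4π)·m/r³ (half the axial value).
B = (10⁻⁷)·(0.005159) / (1.00)³ = 5.159×10⁻¹⁰ T.

B ≈ 5.16×10⁻¹⁰ T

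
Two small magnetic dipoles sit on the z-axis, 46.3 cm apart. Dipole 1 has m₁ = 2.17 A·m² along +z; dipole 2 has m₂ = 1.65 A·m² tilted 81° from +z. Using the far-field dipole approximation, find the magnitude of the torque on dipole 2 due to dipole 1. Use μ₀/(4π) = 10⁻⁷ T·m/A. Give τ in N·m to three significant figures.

Dipole B is on the axis of dipole A, so B₁ there is axial: B₁ = (μ₀/4π)·2m₁/r³ along +z.
B₁ = 2(10⁻⁷)(2.17)/(0.463)³ = 4.373×10⁻⁶ T.
τ = m₂ B₁ sinθ.
τ = (1.65)(4.373×10⁻⁶)·sin81° = 7.126×10⁻⁶ N·m.

τ ≈ 7.13×10⁻⁶ N·m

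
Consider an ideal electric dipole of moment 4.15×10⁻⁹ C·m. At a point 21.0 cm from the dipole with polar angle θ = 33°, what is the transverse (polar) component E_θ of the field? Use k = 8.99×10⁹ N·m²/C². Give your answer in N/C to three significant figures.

For a dipole, E_θ = (kp sinθ)/r³.
kp/r³ = (8.99×10⁹)(4.15×10⁻⁹)/(0.210)³ = 4029 N/C.
E_θ = 4029·sin33° = 2194 N/C.

E_θ ≈ 2190 N/C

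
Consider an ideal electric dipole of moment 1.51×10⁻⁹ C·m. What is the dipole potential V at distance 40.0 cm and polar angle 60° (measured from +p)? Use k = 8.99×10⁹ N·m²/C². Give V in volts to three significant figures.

The dipole potential is V = kp cosθ / r².
V = (8.99×10⁹)(1.51×10⁻⁹)·cos60° / (0.400)² = 42.42 V.

V ≈ 42.4 V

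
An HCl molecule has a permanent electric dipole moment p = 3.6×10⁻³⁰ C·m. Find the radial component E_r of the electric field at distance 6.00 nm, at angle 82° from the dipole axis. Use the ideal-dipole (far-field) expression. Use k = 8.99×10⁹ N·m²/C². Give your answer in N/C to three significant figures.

For a dipole, E_r = (2kp cosθ)/r³.
kp/r³ = (8.99×10⁹)(3.60×10⁻³⁰)/(6.00×10⁻⁹)³ = 1.498×10⁵ N/C.
E_r = 2·1.498×10⁵·cos82° = 4.171×10⁴ N/C.

E_r ≈ 4.17×10⁴ N/C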